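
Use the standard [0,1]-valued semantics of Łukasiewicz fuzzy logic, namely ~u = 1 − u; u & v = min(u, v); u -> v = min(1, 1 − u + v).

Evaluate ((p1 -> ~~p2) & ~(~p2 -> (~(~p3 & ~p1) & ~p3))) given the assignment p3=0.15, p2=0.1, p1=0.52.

0.38

~p2: Łukasiewicz ¬ gives 1 − 0.1 = 0.9
~~p2: Łukasiewicz ¬ gives 1 − 0.9 = 0.1
(p1 -> ~~p2): min(1, 1 − 0.52 + 0.1) = 0.58
~p2: Łukasiewicz ¬ gives 1 − 0.1 = 0.9
~p3: Łukasiewicz ¬ gives 1 − 0.15 = 0.85
~p1: Łukasiewicz ¬ gives 1 − 0.52 = 0.48
(~p3 & ~p1) = min(0.85, 0.48) = 0.48
~(~p3 & ~p1): Łukasiewicz ¬ gives 1 − 0.48 = 0.52
~p3: Łukasiewicz ¬ gives 1 − 0.15 = 0.85
(~(~p3 & ~p1) & ~p3) = min(0.52, 0.85) = 0.52
(~p2 -> (~(~p3 & ~p1) & ~p3)): min(1, 1 − 0.9 + 0.52) = 0.62
~(~p2 -> (~(~p3 & ~p1) & ~p3)): Łukasiewicz ¬ gives 1 − 0.62 = 0.38
((p1 -> ~~p2) & ~(~p2 -> (~(~p3 & ~p1) & ~p3))) = min(0.58, 0.38) = 0.38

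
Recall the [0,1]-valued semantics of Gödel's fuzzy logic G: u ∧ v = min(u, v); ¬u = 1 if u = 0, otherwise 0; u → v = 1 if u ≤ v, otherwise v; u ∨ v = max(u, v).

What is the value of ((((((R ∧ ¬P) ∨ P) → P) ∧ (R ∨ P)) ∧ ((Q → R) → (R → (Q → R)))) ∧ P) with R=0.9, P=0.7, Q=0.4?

¬P: Gödel ¬ of 0.7 = 0 (operand ≠ 0)
(R ∧ ¬P) = min(0.9, 0) = 0
((R ∧ ¬P) ∨ P) = max(0, 0.7) = 0.7
(((R ∧ ¬P) ∨ P) → P): 0.7 ≤ 0.7, so result = 1
(R ∨ P) = max(0.9, 0.7) = 0.9
((((R ∧ ¬P) ∨ P) → P) ∧ (R ∨ P)) = min(1, 0.9) = 0.9
(Q → R): 0.4 ≤ 0.9, so result = 1
(Q → R): 0.4 ≤ 0.9, so result = 1
(R → (Q → R)): 0.9 ≤ 1, so result = 1
((Q → R) → (R → (Q → R))): 1 ≤ 1, so result = 1
(((((R ∧ ¬P) ∨ P) → P) ∧ (R ∨ P)) ∧ ((Q → R) → (R → (Q → R)))) = min(0.9, 1) = 0.9
((((((R ∧ ¬P) ∨ P) → P) ∧ (R ∨ P)) ∧ ((Q → R) → (R → (Q → R)))) ∧ P) = min(0.9, 0.7) = 0.7

0.70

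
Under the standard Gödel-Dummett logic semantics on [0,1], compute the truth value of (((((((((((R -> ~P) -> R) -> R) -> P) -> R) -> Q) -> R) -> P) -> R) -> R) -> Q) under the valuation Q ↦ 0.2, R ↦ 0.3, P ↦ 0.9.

~P: Gödel ¬ of 0.9 = 0 (operand ≠ 0)
(R -> ~P): 0.3 > 0, so result = 0
((R -> ~P) -> R): 0 ≤ 0.3, so result = 1
(((R -> ~P) -> R) -> R): 1 > 0.3, so result = 0.3
((((R -> ~P) -> R) -> R) -> P): 0.3 ≤ 0.9, so result = 1
(((((R -> ~P) -> R) -> R) -> P) -> R): 1 > 0.3, so result = 0.3
((((((R -> ~P) -> R) -> R) -> P) -> R) -> Q): 0.3 > 0.2, so result = 0.2
(((((((R -> ~P) -> R) -> R) -> P) -> R) -> Q) -> R): 0.2 ≤ 0.3, so result = 1
((((((((R -> ~P) -> R) -> R) -> P) -> R) -> Q) -> R) -> P): 1 > 0.9, so result = 0.9
(((((((((R -> ~P) -> R) -> R) -> P) -> R) -> Q) -> R) -> P) -> R): 0.9 > 0.3, so result = 0.3
((((((((((R -> ~P) -> R) -> R) -> P) -> R) -> Q) -> R) -> P) -> R) -> R): 0.3 ≤ 0.3, so result = 1
(((((((((((R -> ~P) -> R) -> R) -> P) -> R) -> Q) -> R) -> P) -> R) -> R) -> Q): 1 > 0.2, so result = 0.2

0.20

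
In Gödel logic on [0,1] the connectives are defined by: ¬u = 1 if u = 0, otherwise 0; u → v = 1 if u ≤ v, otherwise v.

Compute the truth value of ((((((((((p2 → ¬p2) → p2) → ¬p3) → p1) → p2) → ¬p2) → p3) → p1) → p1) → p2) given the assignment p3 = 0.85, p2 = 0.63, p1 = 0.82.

¬p2: Gödel ¬ of 0.63 = 0 (operand ≠ 0)
(p2 → ¬p2): 0.63 > 0, so result = 0
((p2 → ¬p2) → p2): 0 ≤ 0.63, so result = 1
¬p3: Gödel ¬ of 0.85 = 0 (operand ≠ 0)
(((p2 → ¬p2) → p2) → ¬p3): 1 > 0, so result = 0
((((p2 → ¬p2) → p2) → ¬p3) → p1): 0 ≤ 0.82, so result = 1
(((((p2 → ¬p2) → p2) → ¬p3) → p1) → p2): 1 > 0.63, so result = 0.63
¬p2: Gödel ¬ of 0.63 = 0 (operand ≠ 0)
((((((p2 → ¬p2) → p2) → ¬p3) → p1) → p2) → ¬p2): 0.63 > 0, so result = 0
(((((((p2 → ¬p2) → p2) → ¬p3) → p1) → p2) → ¬p2) → p3): 0 ≤ 0.85, so result = 1
((((((((p2 → ¬p2) → p2) → ¬p3) → p1) → p2) → ¬p2) → p3) → p1): 1 > 0.82, so result = 0.82
(((((((((p2 → ¬p2) → p2) → ¬p3) → p1) → p2) → ¬p2) → p3) → p1) → p1): 0.82 ≤ 0.82, so result = 1
((((((((((p2 → ¬p2) → p2) → ¬p3) → p1) → p2) → ¬p2) → p3) → p1) → p1) → p2): 1 > 0.63, so result = 0.63

0.63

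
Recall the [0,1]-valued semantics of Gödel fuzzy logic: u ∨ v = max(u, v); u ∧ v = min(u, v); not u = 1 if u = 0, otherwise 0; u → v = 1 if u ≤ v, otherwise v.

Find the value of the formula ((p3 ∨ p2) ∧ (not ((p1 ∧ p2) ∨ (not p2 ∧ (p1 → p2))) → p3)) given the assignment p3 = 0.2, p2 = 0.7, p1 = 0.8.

0.70

(p3 ∨ p2) = max(0.2, 0.7) = 0.7
(p1 ∧ p2) = min(0.8, 0.7) = 0.7
not p2: Gödel ¬ of 0.7 = 0 (operand ≠ 0)
(p1 → p2): 0.8 > 0.7, so result = 0.7
(not p2 ∧ (p1 → p2)) = min(0, 0.7) = 0
((p1 ∧ p2) ∨ (not p2 ∧ (p1 → p2))) = max(0.7, 0) = 0.7
not ((p1 ∧ p2) ∨ (not p2 ∧ (p1 → p2))): Gödel ¬ of 0.7 = 0 (operand ≠ 0)
(not ((p1 ∧ p2) ∨ (not p2 ∧ (p1 → p2))) → p3): 0 ≤ 0.2, so result = 1
((p3 ∨ p2) ∧ (not ((p1 ∧ p2) ∨ (not p2 ∧ (p1 → p2))) → p3)) = min(0.7, 1) = 0.7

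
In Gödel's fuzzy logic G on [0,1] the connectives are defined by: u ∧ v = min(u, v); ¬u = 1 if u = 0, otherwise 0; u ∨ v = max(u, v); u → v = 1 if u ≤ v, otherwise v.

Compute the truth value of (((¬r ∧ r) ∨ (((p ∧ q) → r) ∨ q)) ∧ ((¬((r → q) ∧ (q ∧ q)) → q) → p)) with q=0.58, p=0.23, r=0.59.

0.23

¬r: Gödel ¬ of 0.59 = 0 (operand ≠ 0)
(¬r ∧ r) = min(0, 0.59) = 0
(p ∧ q) = min(0.23, 0.58) = 0.23
((p ∧ q) → r): 0.23 ≤ 0.59, so result = 1
(((p ∧ q) → r) ∨ q) = max(1, 0.58) = 1
((¬r ∧ r) ∨ (((p ∧ q) → r) ∨ q)) = max(0, 1) = 1
(r → q): 0.59 > 0.58, so result = 0.58
(q ∧ q) = min(0.58, 0.58) = 0.58
((r → q) ∧ (q ∧ q)) = min(0.58, 0.58) = 0.58
¬((r → q) ∧ (q ∧ q)): Gödel ¬ of 0.58 = 0 (operand ≠ 0)
(¬((r → q) ∧ (q ∧ q)) → q): 0 ≤ 0.58, so result = 1
((¬((r → q) ∧ (q ∧ q)) → q) → p): 1 > 0.23, so result = 0.23
(((¬r ∧ r) ∨ (((p ∧ q) → r) ∨ q)) ∧ ((¬((r → q) ∧ (q ∧ q)) → q) → p)) = min(1, 0.23) = 0.23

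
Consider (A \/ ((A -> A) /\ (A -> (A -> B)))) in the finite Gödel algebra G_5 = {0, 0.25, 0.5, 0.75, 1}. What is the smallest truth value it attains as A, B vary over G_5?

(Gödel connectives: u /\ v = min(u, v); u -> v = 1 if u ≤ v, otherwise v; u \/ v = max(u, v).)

0.25

The minimum is attained at A = 0.25, B = 0:
  (A -> A): 0.25 ≤ 0.25, so result = 1
  (A -> B): 0.25 > 0, so result = 0
  (A -> (A -> B)): 0.25 > 0, so result = 0
  ((A -> A) /\ (A -> (A -> B))) = min(1, 0) = 0
  (A \/ ((A -> A) /\ (A -> (A -> B)))) = max(0.25, 0) = 0.25
Checking all 25 assignments confirms none give a value below 0.25.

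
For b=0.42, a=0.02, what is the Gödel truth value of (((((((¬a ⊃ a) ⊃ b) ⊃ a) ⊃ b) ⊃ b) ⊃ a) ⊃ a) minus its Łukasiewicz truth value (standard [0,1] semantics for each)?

Gödel evaluation:
  ¬a: Gödel ¬ of 0.02 = 0 (operand ≠ 0)
  (¬a ⊃ a): 0 ≤ 0.02, so result = 1
  ((¬a ⊃ a) ⊃ b): 1 > 0.42, so result = 0.42
  (((¬a ⊃ a) ⊃ b) ⊃ a): 0.42 > 0.02, so result = 0.02
  ((((¬a ⊃ a) ⊃ b) ⊃ a) ⊃ b): 0.02 ≤ 0.42, so result = 1
  (((((¬a ⊃ a) ⊃ b) ⊃ a) ⊃ b) ⊃ b): 1 > 0.42, so result = 0.42
  ((((((¬a ⊃ a) ⊃ b) ⊃ a) ⊃ b) ⊃ b) ⊃ a): 0.42 > 0.02, so result = 0.02
  (((((((¬a ⊃ a) ⊃ b) ⊃ a) ⊃ b) ⊃ b) ⊃ a) ⊃ a): 0.02 ≤ 0.02, so result = 1
  Gödel value = 1
Łukasiewicz evaluation:
  ¬a: Łukasiewicz ¬ gives 1 − 0.02 = 0.98
  (¬a ⊃ a): min(1, 1 − 0.98 + 0.02) = 0.04
  ((¬a ⊃ a) ⊃ b): min(1, 1 − 0.04 + 0.42) = 1
  (((¬a ⊃ a) ⊃ b) ⊃ a): min(1, 1 − 1 + 0.02) = 0.02
  ((((¬a ⊃ a) ⊃ b) ⊃ a) ⊃ b): min(1, 1 − 0.02 + 0.42) = 1
  (((((¬a ⊃ a) ⊃ b) ⊃ a) ⊃ b) ⊃ b): min(1, 1 − 1 + 0.42) = 0.42
  ((((((¬a ⊃ a) ⊃ b) ⊃ a) ⊃ b) ⊃ b) ⊃ a): min(1, 1 − 0.42 + 0.02) = 0.6
  (((((((¬a ⊃ a) ⊃ b) ⊃ a) ⊃ b) ⊃ b) ⊃ a) ⊃ a): min(1, 1 − 0.6 + 0.02) = 0.42
  Łukasiewicz value = 0.42
Difference: 1 − 0.42 = 0.58

0.58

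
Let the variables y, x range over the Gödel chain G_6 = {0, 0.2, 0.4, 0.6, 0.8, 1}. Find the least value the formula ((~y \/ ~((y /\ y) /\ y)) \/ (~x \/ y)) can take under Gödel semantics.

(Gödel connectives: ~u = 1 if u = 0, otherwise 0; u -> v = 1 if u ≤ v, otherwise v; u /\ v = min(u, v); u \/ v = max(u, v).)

0.20

The minimum is attained at y = 0.2, x = 0.2:
  ~y: Gödel ¬ of 0.2 = 0 (operand ≠ 0)
  (y /\ y) = min(0.2, 0.2) = 0.2
  ((y /\ y) /\ y) = min(0.2, 0.2) = 0.2
  ~((y /\ y) /\ y): Gödel ¬ of 0.2 = 0 (operand ≠ 0)
  (~y \/ ~((y /\ y) /\ y)) = max(0, 0) = 0
  ~x: Gödel ¬ of 0.2 = 0 (operand ≠ 0)
  (~x \/ y) = max(0, 0.2) = 0.2
  ((~y \/ ~((y /\ y) /\ y)) \/ (~x \/ y)) = max(0, 0.2) = 0.2
Checking all 36 assignments confirms none give a value below 0.20.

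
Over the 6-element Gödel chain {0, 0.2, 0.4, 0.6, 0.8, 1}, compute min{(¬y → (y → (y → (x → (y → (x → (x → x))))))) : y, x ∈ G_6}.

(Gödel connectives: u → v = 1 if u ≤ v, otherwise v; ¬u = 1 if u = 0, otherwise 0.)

Every assignment gives 1. For instance at y = 0, x = 0:
  ¬y: Gödel ¬ of 0 = 1 (operand is 0)
  (x → x): 0 ≤ 0, so result = 1
  (x → (x → x)): 0 ≤ 1, so result = 1
  (y → (x → (x → x))): 0 ≤ 1, so result = 1
  (x → (y → (x → (x → x)))): 0 ≤ 1, so result = 1
  (y → (x → (y → (x → (x → x))))): 0 ≤ 1, so result = 1
  (y → (y → (x → (y → (x → (x → x)))))): 0 ≤ 1, so result = 1
  (¬y → (y → (y → (x → (y → (x → (x → x))))))): 1 ≤ 1, so result = 1
All 36 assignments give value 1 — the formula is a G_6-tautology.

1.00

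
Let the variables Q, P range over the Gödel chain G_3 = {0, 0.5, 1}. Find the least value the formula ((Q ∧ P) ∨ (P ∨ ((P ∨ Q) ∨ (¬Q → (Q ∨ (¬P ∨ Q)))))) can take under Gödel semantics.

0.50

The minimum is attained at Q = 0, P = 0.5:
  (Q ∧ P) = min(0, 0.5) = 0
  (P ∨ Q) = max(0.5, 0) = 0.5
  ¬Q: Gödel ¬ of 0 = 1 (operand is 0)
  ¬P: Gödel ¬ of 0.5 = 0 (operand ≠ 0)
  (¬P ∨ Q) = max(0, 0) = 0
  (Q ∨ (¬P ∨ Q)) = max(0, 0) = 0
  (¬Q → (Q ∨ (¬P ∨ Q))): 1 > 0, so result = 0
  ((P ∨ Q) ∨ (¬Q → (Q ∨ (¬P ∨ Q)))) = max(0.5, 0) = 0.5
  (P ∨ ((P ∨ Q) ∨ (¬Q → (Q ∨ (¬P ∨ Q))))) = max(0.5, 0.5) = 0.5
  ((Q ∧ P) ∨ (P ∨ ((P ∨ Q) ∨ (¬Q → (Q ∨ (¬P ∨ Q)))))) = max(0, 0.5) = 0.5
Checking all 9 assignments confirms none give a value below 0.50.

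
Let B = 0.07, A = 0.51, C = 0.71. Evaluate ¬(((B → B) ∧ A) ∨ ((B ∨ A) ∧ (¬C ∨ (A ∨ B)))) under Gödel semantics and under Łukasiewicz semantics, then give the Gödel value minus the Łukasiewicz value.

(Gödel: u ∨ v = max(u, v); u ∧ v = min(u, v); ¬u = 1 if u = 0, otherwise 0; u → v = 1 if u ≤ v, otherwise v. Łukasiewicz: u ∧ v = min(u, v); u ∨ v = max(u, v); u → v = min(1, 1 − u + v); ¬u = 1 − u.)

Gödel evaluation:
  (B → B): 0.07 ≤ 0.07, so result = 1
  ((B → B) ∧ A) = min(1, 0.51) = 0.51
  (B ∨ A) = max(0.07, 0.51) = 0.51
  ¬C: Gödel ¬ of 0.71 = 0 (operand ≠ 0)
  (A ∨ B) = max(0.51, 0.07) = 0.51
  (¬C ∨ (A ∨ B)) = max(0, 0.51) = 0.51
  ((B ∨ A) ∧ (¬C ∨ (A ∨ B))) = min(0.51, 0.51) = 0.51
  (((B → B) ∧ A) ∨ ((B ∨ A) ∧ (¬C ∨ (A ∨ B)))) = max(0.51, 0.51) = 0.51
  ¬(((B → B) ∧ A) ∨ ((B ∨ A) ∧ (¬C ∨ (A ∨ B)))): Gödel ¬ of 0.51 = 0 (operand ≠ 0)
  Gödel value = 0
Łukasiewicz evaluation:
  (B → B): min(1, 1 − 0.07 + 0.07) = 1
  ((B → B) ∧ A) = min(1, 0.51) = 0.51
  (B ∨ A) = max(0.07, 0.51) = 0.51
  ¬C: Łukasiewicz ¬ gives 1 − 0.71 = 0.29
  (A ∨ B) = max(0.51, 0.07) = 0.51
  (¬C ∨ (A ∨ B)) = max(0.29, 0.51) = 0.51
  ((B ∨ A) ∧ (¬C ∨ (A ∨ B))) = min(0.51, 0.51) = 0.51
  (((B → B) ∧ A) ∨ ((B ∨ A) ∧ (¬C ∨ (A ∨ B)))) = max(0.51, 0.51) = 0.51
  ¬(((B → B) ∧ A) ∨ ((B ∨ A) ∧ (¬C ∨ (A ∨ B)))): Łukasiewicz ¬ gives 1 − 0.51 = 0.49
  Łukasiewicz value = 0.49
Difference: 0 − 0.49 = -0.49

-0.49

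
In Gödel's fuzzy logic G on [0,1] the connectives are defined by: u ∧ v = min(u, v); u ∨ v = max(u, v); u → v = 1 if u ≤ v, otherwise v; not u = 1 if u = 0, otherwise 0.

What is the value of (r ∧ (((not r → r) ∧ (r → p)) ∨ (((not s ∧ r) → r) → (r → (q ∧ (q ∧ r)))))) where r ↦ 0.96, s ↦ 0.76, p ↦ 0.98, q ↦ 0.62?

not r: Gödel ¬ of 0.96 = 0 (operand ≠ 0)
(not r → r): 0 ≤ 0.96, so result = 1
(r → p): 0.96 ≤ 0.98, so result = 1
((not r → r) ∧ (r → p)) = min(1, 1) = 1
not s: Gödel ¬ of 0.76 = 0 (operand ≠ 0)
(not s ∧ r) = min(0, 0.96) = 0
((not s ∧ r) → r): 0 ≤ 0.96, so result = 1
(q ∧ r) = min(0.62, 0.96) = 0.62
(q ∧ (q ∧ r)) = min(0.62, 0.62) = 0.62
(r → (q ∧ (q ∧ r))): 0.96 > 0.62, so result = 0.62
(((not s ∧ r) → r) → (r → (q ∧ (q ∧ r)))): 1 > 0.62, so result = 0.62
(((not r → r) ∧ (r → p)) ∨ (((not s ∧ r) → r) → (r → (q ∧ (q ∧ r))))) = max(1, 0.62) = 1
(r ∧ (((not r → r) ∧ (r → p)) ∨ (((not s ∧ r) → r) → (r → (q ∧ (q ∧ r)))))) = min(0.96, 1) = 0.96

0.96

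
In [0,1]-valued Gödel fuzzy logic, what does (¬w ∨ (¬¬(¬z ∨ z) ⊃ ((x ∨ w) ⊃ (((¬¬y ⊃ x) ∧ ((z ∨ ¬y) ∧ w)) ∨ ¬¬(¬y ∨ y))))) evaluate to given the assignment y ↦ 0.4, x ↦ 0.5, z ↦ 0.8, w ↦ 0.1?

1.00

¬w: Gödel ¬ of 0.1 = 0 (operand ≠ 0)
¬z: Gödel ¬ of 0.8 = 0 (operand ≠ 0)
(¬z ∨ z) = max(0, 0.8) = 0.8
¬(¬z ∨ z): Gödel ¬ of 0.8 = 0 (operand ≠ 0)
¬¬(¬z ∨ z): Gödel ¬ of 0 = 1 (operand is 0)
(x ∨ w) = max(0.5, 0.1) = 0.5
¬y: Gödel ¬ of 0.4 = 0 (operand ≠ 0)
¬¬y: Gödel ¬ of 0 = 1 (operand is 0)
(¬¬y ⊃ x): 1 > 0.5, so result = 0.5
¬y: Gödel ¬ of 0.4 = 0 (operand ≠ 0)
(z ∨ ¬y) = max(0.8, 0) = 0.8
((z ∨ ¬y) ∧ w) = min(0.8, 0.1) = 0.1
((¬¬y ⊃ x) ∧ ((z ∨ ¬y) ∧ w)) = min(0.5, 0.1) = 0.1
¬y: Gödel ¬ of 0.4 = 0 (operand ≠ 0)
(¬y ∨ y) = max(0, 0.4) = 0.4
¬(¬y ∨ y): Gödel ¬ of 0.4 = 0 (operand ≠ 0)
¬¬(¬y ∨ y): Gödel ¬ of 0 = 1 (operand is 0)
(((¬¬y ⊃ x) ∧ ((z ∨ ¬y) ∧ w)) ∨ ¬¬(¬y ∨ y)) = max(0.1, 1) = 1
((x ∨ w) ⊃ (((¬¬y ⊃ x) ∧ ((z ∨ ¬y) ∧ w)) ∨ ¬¬(¬y ∨ y))): 0.5 ≤ 1, so result = 1
(¬¬(¬z ∨ z) ⊃ ((x ∨ w) ⊃ (((¬¬y ⊃ x) ∧ ((z ∨ ¬y) ∧ w)) ∨ ¬¬(¬y ∨ y)))): 1 ≤ 1, so result = 1
(¬w ∨ (¬¬(¬z ∨ z) ⊃ ((x ∨ w) ⊃ (((¬¬y ⊃ x) ∧ ((z ∨ ¬y) ∧ w)) ∨ ¬¬(¬y ∨ y))))) = max(0, 1) = 1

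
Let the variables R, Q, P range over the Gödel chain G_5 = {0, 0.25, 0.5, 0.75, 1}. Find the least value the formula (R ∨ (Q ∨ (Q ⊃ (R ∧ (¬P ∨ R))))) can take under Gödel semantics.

0.25

The minimum is attained at R = 0, Q = 0.25, P = 0:
  ¬P: Gödel ¬ of 0 = 1 (operand is 0)
  (¬P ∨ R) = max(1, 0) = 1
  (R ∧ (¬P ∨ R)) = min(0, 1) = 0
  (Q ⊃ (R ∧ (¬P ∨ R))): 0.25 > 0, so result = 0
  (Q ∨ (Q ⊃ (R ∧ (¬P ∨ R)))) = max(0.25, 0) = 0.25
  (R ∨ (Q ∨ (Q ⊃ (R ∧ (¬P ∨ R))))) = max(0, 0.25) = 0.25
Checking all 125 assignments confirms none give a value below 0.25.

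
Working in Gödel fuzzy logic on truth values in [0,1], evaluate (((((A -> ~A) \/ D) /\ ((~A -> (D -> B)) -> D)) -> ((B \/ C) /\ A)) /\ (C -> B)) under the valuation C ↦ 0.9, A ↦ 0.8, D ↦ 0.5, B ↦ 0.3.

~A: Gödel ¬ of 0.8 = 0 (operand ≠ 0)
(A -> ~A): 0.8 > 0, so result = 0
((A -> ~A) \/ D) = max(0, 0.5) = 0.5
~A: Gödel ¬ of 0.8 = 0 (operand ≠ 0)
(D -> B): 0.5 > 0.3, so result = 0.3
(~A -> (D -> B)): 0 ≤ 0.3, so result = 1
((~A -> (D -> B)) -> D): 1 > 0.5, so result = 0.5
(((A -> ~A) \/ D) /\ ((~A -> (D -> B)) -> D)) = min(0.5, 0.5) = 0.5
(B \/ C) = max(0.3, 0.9) = 0.9
((B \/ C) /\ A) = min(0.9, 0.8) = 0.8
((((A -> ~A) \/ D) /\ ((~A -> (D -> B)) -> D)) -> ((B \/ C) /\ A)): 0.5 ≤ 0.8, so result = 1
(C -> B): 0.9 > 0.3, so result = 0.3
(((((A -> ~A) \/ D) /\ ((~A -> (D -> B)) -> D)) -> ((B \/ C) /\ A)) /\ (C -> B)) = min(1, 0.3) = 0.3

0.30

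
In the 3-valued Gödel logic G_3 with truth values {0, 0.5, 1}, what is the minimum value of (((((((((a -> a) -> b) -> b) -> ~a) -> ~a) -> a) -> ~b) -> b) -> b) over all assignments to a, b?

0.50

The minimum is attained at a = 0.5, b = 0.5:
  (a -> a): 0.5 ≤ 0.5, so result = 1
  ((a -> a) -> b): 1 > 0.5, so result = 0.5
  (((a -> a) -> b) -> b): 0.5 ≤ 0.5, so result = 1
  ~a: Gödel ¬ of 0.5 = 0 (operand ≠ 0)
  ((((a -> a) -> b) -> b) -> ~a): 1 > 0, so result = 0
  ~a: Gödel ¬ of 0.5 = 0 (operand ≠ 0)
  (((((a -> a) -> b) -> b) -> ~a) -> ~a): 0 ≤ 0, so result = 1
  ((((((a -> a) -> b) -> b) -> ~a) -> ~a) -> a): 1 > 0.5, so result = 0.5
  ~b: Gödel ¬ of 0.5 = 0 (operand ≠ 0)
  (((((((a -> a) -> b) -> b) -> ~a) -> ~a) -> a) -> ~b): 0.5 > 0, so result = 0
  ((((((((a -> a) -> b) -> b) -> ~a) -> ~a) -> a) -> ~b) -> b): 0 ≤ 0.5, so result = 1
  (((((((((a -> a) -> b) -> b) -> ~a) -> ~a) -> a) -> ~b) -> b) -> b): 1 > 0.5, so result = 0.5
Checking all 9 assignments confirms none give a value below 0.50.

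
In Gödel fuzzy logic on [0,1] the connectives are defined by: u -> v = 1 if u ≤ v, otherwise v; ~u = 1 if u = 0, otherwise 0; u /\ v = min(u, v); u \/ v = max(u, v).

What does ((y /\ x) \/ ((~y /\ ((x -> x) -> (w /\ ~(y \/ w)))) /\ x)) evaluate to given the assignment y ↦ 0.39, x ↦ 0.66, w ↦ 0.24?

(y /\ x) = min(0.39, 0.66) = 0.39
~y: Gödel ¬ of 0.39 = 0 (operand ≠ 0)
(x -> x): 0.66 ≤ 0.66, so result = 1
(y \/ w) = max(0.39, 0.24) = 0.39
~(y \/ w): Gödel ¬ of 0.39 = 0 (operand ≠ 0)
(w /\ ~(y \/ w)) = min(0.24, 0) = 0
((x -> x) -> (w /\ ~(y \/ w))): 1 > 0, so result = 0
(~y /\ ((x -> x) -> (w /\ ~(y \/ w)))) = min(0, 0) = 0
((~y /\ ((x -> x) -> (w /\ ~(y \/ w)))) /\ x) = min(0, 0.66) = 0
((y /\ x) \/ ((~y /\ ((x -> x) -> (w /\ ~(y \/ w)))) /\ x)) = max(0.39, 0) = 0.39

0.39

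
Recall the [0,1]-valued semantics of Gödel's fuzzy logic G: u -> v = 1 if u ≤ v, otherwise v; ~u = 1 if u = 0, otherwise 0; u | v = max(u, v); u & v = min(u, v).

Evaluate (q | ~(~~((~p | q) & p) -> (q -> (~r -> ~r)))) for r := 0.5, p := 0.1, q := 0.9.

~p: Gödel ¬ of 0.1 = 0 (operand ≠ 0)
(~p | q) = max(0, 0.9) = 0.9
((~p | q) & p) = min(0.9, 0.1) = 0.1
~((~p | q) & p): Gödel ¬ of 0.1 = 0 (operand ≠ 0)
~~((~p | q) & p): Gödel ¬ of 0 = 1 (operand is 0)
~r: Gödel ¬ of 0.5 = 0 (operand ≠ 0)
~r: Gödel ¬ of 0.5 = 0 (operand ≠ 0)
(~r -> ~r): 0 ≤ 0, so result = 1
(q -> (~r -> ~r)): 0.9 ≤ 1, so result = 1
(~~((~p | q) & p) -> (q -> (~r -> ~r))): 1 ≤ 1, so result = 1
~(~~((~p | q) & p) -> (q -> (~r -> ~r))): Gödel ¬ of 1 = 0 (operand ≠ 0)
(q | ~(~~((~p | q) & p) -> (q -> (~r -> ~r)))) = max(0.9, 0) = 0.9

0.90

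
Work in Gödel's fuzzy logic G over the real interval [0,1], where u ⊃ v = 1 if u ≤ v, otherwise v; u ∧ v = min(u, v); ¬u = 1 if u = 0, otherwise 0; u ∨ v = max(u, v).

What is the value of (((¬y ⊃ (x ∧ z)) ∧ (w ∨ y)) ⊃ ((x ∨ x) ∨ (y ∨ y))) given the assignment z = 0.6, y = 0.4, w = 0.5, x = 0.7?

1.00

¬y: Gödel ¬ of 0.4 = 0 (operand ≠ 0)
(x ∧ z) = min(0.7, 0.6) = 0.6
(¬y ⊃ (x ∧ z)): 0 ≤ 0.6, so result = 1
(w ∨ y) = max(0.5, 0.4) = 0.5
((¬y ⊃ (x ∧ z)) ∧ (w ∨ y)) = min(1, 0.5) = 0.5
(x ∨ x) = max(0.7, 0.7) = 0.7
(y ∨ y) = max(0.4, 0.4) = 0.4
((x ∨ x) ∨ (y ∨ y)) = max(0.7, 0.4) = 0.7
(((¬y ⊃ (x ∧ z)) ∧ (w ∨ y)) ⊃ ((x ∨ x) ∨ (y ∨ y))): 0.5 ≤ 0.7, so result = 1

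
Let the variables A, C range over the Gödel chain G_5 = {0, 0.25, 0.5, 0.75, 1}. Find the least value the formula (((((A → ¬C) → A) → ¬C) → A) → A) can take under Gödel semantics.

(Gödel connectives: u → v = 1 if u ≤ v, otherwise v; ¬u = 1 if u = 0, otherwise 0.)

The minimum is attained at A = 0.25, C = 0.25:
  ¬C: Gödel ¬ of 0.25 = 0 (operand ≠ 0)
  (A → ¬C): 0.25 > 0, so result = 0
  ((A → ¬C) → A): 0 ≤ 0.25, so result = 1
  ¬C: Gödel ¬ of 0.25 = 0 (operand ≠ 0)
  (((A → ¬C) → A) → ¬C): 1 > 0, so result = 0
  ((((A → ¬C) → A) → ¬C) → A): 0 ≤ 0.25, so result = 1
  (((((A → ¬C) → A) → ¬C) → A) → A): 1 > 0.25, so result = 0.25
Checking all 25 assignments confirms none give a value below 0.25.

0.25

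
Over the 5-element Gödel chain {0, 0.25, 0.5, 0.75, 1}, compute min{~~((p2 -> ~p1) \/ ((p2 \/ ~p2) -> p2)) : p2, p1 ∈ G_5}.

Every assignment gives 1. For instance at p2 = 0, p1 = 0:
  ~p1: Gödel ¬ of 0 = 1 (operand is 0)
  (p2 -> ~p1): 0 ≤ 1, so result = 1
  ~p2: Gödel ¬ of 0 = 1 (operand is 0)
  (p2 \/ ~p2) = max(0, 1) = 1
  ((p2 \/ ~p2) -> p2): 1 > 0, so result = 0
  ((p2 -> ~p1) \/ ((p2 \/ ~p2) -> p2)) = max(1, 0) = 1
  ~((p2 -> ~p1) \/ ((p2 \/ ~p2) -> p2)): Gödel ¬ of 1 = 0 (operand ≠ 0)
  ~~((p2 -> ~p1) \/ ((p2 \/ ~p2) -> p2)): Gödel ¬ of 0 = 1 (operand is 0)
All 25 assignments give value 1 — the formula is a G_5-tautology.

1.00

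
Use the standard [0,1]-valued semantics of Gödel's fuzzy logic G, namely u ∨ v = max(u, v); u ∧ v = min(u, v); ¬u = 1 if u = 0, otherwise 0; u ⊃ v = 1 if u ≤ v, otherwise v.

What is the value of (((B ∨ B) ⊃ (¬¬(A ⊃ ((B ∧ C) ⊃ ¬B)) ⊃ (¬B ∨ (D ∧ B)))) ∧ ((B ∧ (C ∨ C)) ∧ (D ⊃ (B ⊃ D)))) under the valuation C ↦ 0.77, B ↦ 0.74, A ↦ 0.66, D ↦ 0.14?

(B ∨ B) = max(0.74, 0.74) = 0.74
(B ∧ C) = min(0.74, 0.77) = 0.74
¬B: Gödel ¬ of 0.74 = 0 (operand ≠ 0)
((B ∧ C) ⊃ ¬B): 0.74 > 0, so result = 0
(A ⊃ ((B ∧ C) ⊃ ¬B)): 0.66 > 0, so result = 0
¬(A ⊃ ((B ∧ C) ⊃ ¬B)): Gödel ¬ of 0 = 1 (operand is 0)
¬¬(A ⊃ ((B ∧ C) ⊃ ¬B)): Gödel ¬ of 1 = 0 (operand ≠ 0)
¬B: Gödel ¬ of 0.74 = 0 (operand ≠ 0)
(D ∧ B) = min(0.14, 0.74) = 0.14
(¬B ∨ (D ∧ B)) = max(0, 0.14) = 0.14
(¬¬(A ⊃ ((B ∧ C) ⊃ ¬B)) ⊃ (¬B ∨ (D ∧ B))): 0 ≤ 0.14, so result = 1
((B ∨ B) ⊃ (¬¬(A ⊃ ((B ∧ C) ⊃ ¬B)) ⊃ (¬B ∨ (D ∧ B)))): 0.74 ≤ 1, so result = 1
(C ∨ C) = max(0.77, 0.77) = 0.77
(B ∧ (C ∨ C)) = min(0.74, 0.77) = 0.74
(B ⊃ D): 0.74 > 0.14, so result = 0.14
(D ⊃ (B ⊃ D)): 0.14 ≤ 0.14, so result = 1
((B ∧ (C ∨ C)) ∧ (D ⊃ (B ⊃ D))) = min(0.74, 1) = 0.74
(((B ∨ B) ⊃ (¬¬(A ⊃ ((B ∧ C) ⊃ ¬B)) ⊃ (¬B ∨ (D ∧ B)))) ∧ ((B ∧ (C ∨ C)) ∧ (D ⊃ (B ⊃ D)))) = min(1, 0.74) = 0.74

0.74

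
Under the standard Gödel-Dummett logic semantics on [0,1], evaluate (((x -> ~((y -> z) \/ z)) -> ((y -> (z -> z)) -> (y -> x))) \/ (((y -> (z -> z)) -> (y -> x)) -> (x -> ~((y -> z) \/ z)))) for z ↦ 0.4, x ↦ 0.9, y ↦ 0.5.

1.00

(y -> z): 0.5 > 0.4, so result = 0.4
((y -> z) \/ z) = max(0.4, 0.4) = 0.4
~((y -> z) \/ z): Gödel ¬ of 0.4 = 0 (operand ≠ 0)
(x -> ~((y -> z) \/ z)): 0.9 > 0, so result = 0
(z -> z): 0.4 ≤ 0.4, so result = 1
(y -> (z -> z)): 0.5 ≤ 1, so result = 1
(y -> x): 0.5 ≤ 0.9, so result = 1
((y -> (z -> z)) -> (y -> x)): 1 ≤ 1, so result = 1
((x -> ~((y -> z) \/ z)) -> ((y -> (z -> z)) -> (y -> x))): 0 ≤ 1, so result = 1
(z -> z): 0.4 ≤ 0.4, so result = 1
(y -> (z -> z)): 0.5 ≤ 1, so result = 1
(y -> x): 0.5 ≤ 0.9, so result = 1
((y -> (z -> z)) -> (y -> x)): 1 ≤ 1, so result = 1
(y -> z): 0.5 > 0.4, so result = 0.4
((y -> z) \/ z) = max(0.4, 0.4) = 0.4
~((y -> z) \/ z): Gödel ¬ of 0.4 = 0 (operand ≠ 0)
(x -> ~((y -> z) \/ z)): 0.9 > 0, so result = 0
(((y -> (z -> z)) -> (y -> x)) -> (x -> ~((y -> z) \/ z))): 1 > 0, so result = 0
(((x -> ~((y -> z) \/ z)) -> ((y -> (z -> z)) -> (y -> x))) \/ (((y -> (z -> z)) -> (y -> x)) -> (x -> ~((y -> z) \/ z)))) = max(1, 0) = 1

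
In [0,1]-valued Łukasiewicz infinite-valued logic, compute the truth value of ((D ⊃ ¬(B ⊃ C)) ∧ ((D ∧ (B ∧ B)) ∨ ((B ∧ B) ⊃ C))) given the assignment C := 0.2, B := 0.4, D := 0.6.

(B ⊃ C): min(1, 1 − 0.4 + 0.2) = 0.8
¬(B ⊃ C): Łukasiewicz ¬ gives 1 − 0.8 = 0.2
(D ⊃ ¬(B ⊃ C)): min(1, 1 − 0.6 + 0.2) = 0.6
(B ∧ B) = min(0.4, 0.4) = 0.4
(D ∧ (B ∧ B)) = min(0.6, 0.4) = 0.4
(B ∧ B) = min(0.4, 0.4) = 0.4
((B ∧ B) ⊃ C): min(1, 1 − 0.4 + 0.2) = 0.8
((D ∧ (B ∧ B)) ∨ ((B ∧ B) ⊃ C)) = max(0.4, 0.8) = 0.8
((D ⊃ ¬(B ⊃ C)) ∧ ((D ∧ (B ∧ B)) ∨ ((B ∧ B) ⊃ C))) = min(0.6, 0.8) = 0.6

0.60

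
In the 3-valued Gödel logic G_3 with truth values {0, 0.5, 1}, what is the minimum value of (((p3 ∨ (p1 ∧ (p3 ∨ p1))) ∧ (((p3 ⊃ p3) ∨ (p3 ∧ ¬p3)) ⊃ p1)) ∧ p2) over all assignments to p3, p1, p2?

0.00

The minimum is attained at p3 = 0, p1 = 0, p2 = 0:
  (p3 ∨ p1) = max(0, 0) = 0
  (p1 ∧ (p3 ∨ p1)) = min(0, 0) = 0
  (p3 ∨ (p1 ∧ (p3 ∨ p1))) = max(0, 0) = 0
  (p3 ⊃ p3): 0 ≤ 0, so result = 1
  ¬p3: Gödel ¬ of 0 = 1 (operand is 0)
  (p3 ∧ ¬p3) = min(0, 1) = 0
  ((p3 ⊃ p3) ∨ (p3 ∧ ¬p3)) = max(1, 0) = 1
  (((p3 ⊃ p3) ∨ (p3 ∧ ¬p3)) ⊃ p1): 1 > 0, so result = 0
  ((p3 ∨ (p1 ∧ (p3 ∨ p1))) ∧ (((p3 ⊃ p3) ∨ (p3 ∧ ¬p3)) ⊃ p1)) = min(0, 0) = 0
  (((p3 ∨ (p1 ∧ (p3 ∨ p1))) ∧ (((p3 ⊃ p3) ∨ (p3 ∧ ¬p3)) ⊃ p1)) ∧ p2) = min(0, 0) = 0
Checking all 27 assignments confirms none give a value below 0.00.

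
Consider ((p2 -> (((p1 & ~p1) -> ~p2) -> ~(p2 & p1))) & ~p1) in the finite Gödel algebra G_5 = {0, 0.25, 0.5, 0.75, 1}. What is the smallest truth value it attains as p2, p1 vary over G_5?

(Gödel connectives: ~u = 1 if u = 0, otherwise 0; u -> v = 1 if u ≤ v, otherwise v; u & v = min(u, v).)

0.00

The minimum is attained at p2 = 0, p1 = 0.25:
  ~p1: Gödel ¬ of 0.25 = 0 (operand ≠ 0)
  (p1 & ~p1) = min(0.25, 0) = 0
  ~p2: Gödel ¬ of 0 = 1 (operand is 0)
  ((p1 & ~p1) -> ~p2): 0 ≤ 1, so result = 1
  (p2 & p1) = min(0, 0.25) = 0
  ~(p2 & p1): Gödel ¬ of 0 = 1 (operand is 0)
  (((p1 & ~p1) -> ~p2) -> ~(p2 & p1)): 1 ≤ 1, so result = 1
  (p2 -> (((p1 & ~p1) -> ~p2) -> ~(p2 & p1))): 0 ≤ 1, so result = 1
  ~p1: Gödel ¬ of 0.25 = 0 (operand ≠ 0)
  ((p2 -> (((p1 & ~p1) -> ~p2) -> ~(p2 & p1))) & ~p1) = min(1, 0) = 0
Checking all 25 assignments confirms none give a value below 0.00.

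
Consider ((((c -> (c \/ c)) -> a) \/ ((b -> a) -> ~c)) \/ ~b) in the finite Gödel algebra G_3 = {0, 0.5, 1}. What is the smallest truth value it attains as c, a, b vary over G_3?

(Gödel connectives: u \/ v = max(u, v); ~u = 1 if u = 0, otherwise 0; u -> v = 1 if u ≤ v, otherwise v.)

0.50

The minimum is attained at c = 0.5, a = 0.5, b = 0.5:
  (c \/ c) = max(0.5, 0.5) = 0.5
  (c -> (c \/ c)): 0.5 ≤ 0.5, so result = 1
  ((c -> (c \/ c)) -> a): 1 > 0.5, so result = 0.5
  (b -> a): 0.5 ≤ 0.5, so result = 1
  ~c: Gödel ¬ of 0.5 = 0 (operand ≠ 0)
  ((b -> a) -> ~c): 1 > 0, so result = 0
  (((c -> (c \/ c)) -> a) \/ ((b -> a) -> ~c)) = max(0.5, 0) = 0.5
  ~b: Gödel ¬ of 0.5 = 0 (operand ≠ 0)
  ((((c -> (c \/ c)) -> a) \/ ((b -> a) -> ~c)) \/ ~b) = max(0.5, 0) = 0.5
Checking all 27 assignments confirms none give a value below 0.50.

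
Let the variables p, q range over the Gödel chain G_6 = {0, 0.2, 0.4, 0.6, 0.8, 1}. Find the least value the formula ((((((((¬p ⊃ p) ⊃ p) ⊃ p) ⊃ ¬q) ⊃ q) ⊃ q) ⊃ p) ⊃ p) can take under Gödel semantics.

0.20

The minimum is attained at p = 0.2, q = 0.2:
  ¬p: Gödel ¬ of 0.2 = 0 (operand ≠ 0)
  (¬p ⊃ p): 0 ≤ 0.2, so result = 1
  ((¬p ⊃ p) ⊃ p): 1 > 0.2, so result = 0.2
  (((¬p ⊃ p) ⊃ p) ⊃ p): 0.2 ≤ 0.2, so result = 1
  ¬q: Gödel ¬ of 0.2 = 0 (operand ≠ 0)
  ((((¬p ⊃ p) ⊃ p) ⊃ p) ⊃ ¬q): 1 > 0, so result = 0
  (((((¬p ⊃ p) ⊃ p) ⊃ p) ⊃ ¬q) ⊃ q): 0 ≤ 0.2, so result = 1
  ((((((¬p ⊃ p) ⊃ p) ⊃ p) ⊃ ¬q) ⊃ q) ⊃ q): 1 > 0.2, so result = 0.2
  (((((((¬p ⊃ p) ⊃ p) ⊃ p) ⊃ ¬q) ⊃ q) ⊃ q) ⊃ p): 0.2 ≤ 0.2, so result = 1
  ((((((((¬p ⊃ p) ⊃ p) ⊃ p) ⊃ ¬q) ⊃ q) ⊃ q) ⊃ p) ⊃ p): 1 > 0.2, so result = 0.2
Checking all 36 assignments confirms none give a value below 0.20.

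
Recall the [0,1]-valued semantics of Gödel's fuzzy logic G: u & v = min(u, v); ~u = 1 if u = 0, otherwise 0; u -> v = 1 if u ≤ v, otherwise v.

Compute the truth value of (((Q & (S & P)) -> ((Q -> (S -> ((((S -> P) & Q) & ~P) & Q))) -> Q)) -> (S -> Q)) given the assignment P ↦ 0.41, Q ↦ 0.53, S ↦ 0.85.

0.53

(S & P) = min(0.85, 0.41) = 0.41
(Q & (S & P)) = min(0.53, 0.41) = 0.41
(S -> P): 0.85 > 0.41, so result = 0.41
((S -> P) & Q) = min(0.41, 0.53) = 0.41
~P: Gödel ¬ of 0.41 = 0 (operand ≠ 0)
(((S -> P) & Q) & ~P) = min(0.41, 0) = 0
((((S -> P) & Q) & ~P) & Q) = min(0, 0.53) = 0
(S -> ((((S -> P) & Q) & ~P) & Q)): 0.85 > 0, so result = 0
(Q -> (S -> ((((S -> P) & Q) & ~P) & Q))): 0.53 > 0, so result = 0
((Q -> (S -> ((((S -> P) & Q) & ~P) & Q))) -> Q): 0 ≤ 0.53, so result = 1
((Q & (S & P)) -> ((Q -> (S -> ((((S -> P) & Q) & ~P) & Q))) -> Q)): 0.41 ≤ 1, so result = 1
(S -> Q): 0.85 > 0.53, so result = 0.53
(((Q & (S & P)) -> ((Q -> (S -> ((((S -> P) & Q) & ~P) & Q))) -> Q)) -> (S -> Q)): 1 > 0.53, so result = 0.53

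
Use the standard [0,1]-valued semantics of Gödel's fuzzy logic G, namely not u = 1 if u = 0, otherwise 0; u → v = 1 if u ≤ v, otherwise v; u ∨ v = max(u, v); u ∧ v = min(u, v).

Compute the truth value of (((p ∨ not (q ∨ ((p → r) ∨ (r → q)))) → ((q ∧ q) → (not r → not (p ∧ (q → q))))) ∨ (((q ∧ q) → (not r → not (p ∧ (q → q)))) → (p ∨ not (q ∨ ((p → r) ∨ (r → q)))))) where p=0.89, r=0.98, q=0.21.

(p → r): 0.89 ≤ 0.98, so result = 1
(r → q): 0.98 > 0.21, so result = 0.21
((p → r) ∨ (r → q)) = max(1, 0.21) = 1
(q ∨ ((p → r) ∨ (r → q))) = max(0.21, 1) = 1
not (q ∨ ((p → r) ∨ (r → q))): Gödel ¬ of 1 = 0 (operand ≠ 0)
(p ∨ not (q ∨ ((p → r) ∨ (r → q)))) = max(0.89, 0) = 0.89
(q ∧ q) = min(0.21, 0.21) = 0.21
not r: Gödel ¬ of 0.98 = 0 (operand ≠ 0)
(q → q): 0.21 ≤ 0.21, so result = 1
(p ∧ (q → q)) = min(0.89, 1) = 0.89
not (p ∧ (q → q)): Gödel ¬ of 0.89 = 0 (operand ≠ 0)
(not r → not (p ∧ (q → q))): 0 ≤ 0, so result = 1
((q ∧ q) → (not r → not (p ∧ (q → q)))): 0.21 ≤ 1, so result = 1
((p ∨ not (q ∨ ((p → r) ∨ (r → q)))) → ((q ∧ q) → (not r → not (p ∧ (q → q))))): 0.89 ≤ 1, so result = 1
(q ∧ q) = min(0.21, 0.21) = 0.21
not r: Gödel ¬ of 0.98 = 0 (operand ≠ 0)
(q → q): 0.21 ≤ 0.21, so result = 1
(p ∧ (q → q)) = min(0.89, 1) = 0.89
not (p ∧ (q → q)): Gödel ¬ of 0.89 = 0 (operand ≠ 0)
(not r → not (p ∧ (q → q))): 0 ≤ 0, so result = 1
((q ∧ q) → (not r → not (p ∧ (q → q)))): 0.21 ≤ 1, so result = 1
(p → r): 0.89 ≤ 0.98, so result = 1
(r → q): 0.98 > 0.21, so result = 0.21
((p → r) ∨ (r → q)) = max(1, 0.21) = 1
(q ∨ ((p → r) ∨ (r → q))) = max(0.21, 1) = 1
not (q ∨ ((p → r) ∨ (r → q))): Gödel ¬ of 1 = 0 (operand ≠ 0)
(p ∨ not (q ∨ ((p → r) ∨ (r → q)))) = max(0.89, 0) = 0.89
(((q ∧ q) → (not r → not (p ∧ (q → q)))) → (p ∨ not (q ∨ ((p → r) ∨ (r → q))))): 1 > 0.89, so result = 0.89
(((p ∨ not (q ∨ ((p → r) ∨ (r → q)))) → ((q ∧ q) → (not r → not (p ∧ (q → q))))) ∨ (((q ∧ q) → (not r → not (p ∧ (q → q)))) → (p ∨ not (q ∨ ((p → r) ∨ (r → q)))))) = max(1, 0.89) = 1

1.00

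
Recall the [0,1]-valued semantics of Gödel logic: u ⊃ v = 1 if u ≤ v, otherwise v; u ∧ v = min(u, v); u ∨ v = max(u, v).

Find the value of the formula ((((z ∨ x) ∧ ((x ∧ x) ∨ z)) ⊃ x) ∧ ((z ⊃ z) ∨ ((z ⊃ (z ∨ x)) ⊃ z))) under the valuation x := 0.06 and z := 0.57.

(z ∨ x) = max(0.57, 0.06) = 0.57
(x ∧ x) = min(0.06, 0.06) = 0.06
((x ∧ x) ∨ z) = max(0.06, 0.57) = 0.57
((z ∨ x) ∧ ((x ∧ x) ∨ z)) = min(0.57, 0.57) = 0.57
(((z ∨ x) ∧ ((x ∧ x) ∨ z)) ⊃ x): 0.57 > 0.06, so result = 0.06
(z ⊃ z): 0.57 ≤ 0.57, so result = 1
(z ∨ x) = max(0.57, 0.06) = 0.57
(z ⊃ (z ∨ x)): 0.57 ≤ 0.57, so result = 1
((z ⊃ (z ∨ x)) ⊃ z): 1 > 0.57, so result = 0.57
((z ⊃ z) ∨ ((z ⊃ (z ∨ x)) ⊃ z)) = max(1, 0.57) = 1
((((z ∨ x) ∧ ((x ∧ x) ∨ z)) ⊃ x) ∧ ((z ⊃ z) ∨ ((z ⊃ (z ∨ x)) ⊃ z))) = min(0.06, 1) = 0.06

0.06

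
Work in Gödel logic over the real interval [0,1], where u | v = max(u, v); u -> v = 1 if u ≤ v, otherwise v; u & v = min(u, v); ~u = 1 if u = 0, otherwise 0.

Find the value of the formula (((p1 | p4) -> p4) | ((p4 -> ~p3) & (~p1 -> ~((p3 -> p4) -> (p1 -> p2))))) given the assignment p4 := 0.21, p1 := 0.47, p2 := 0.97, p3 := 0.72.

0.21

(p1 | p4) = max(0.47, 0.21) = 0.47
((p1 | p4) -> p4): 0.47 > 0.21, so result = 0.21
~p3: Gödel ¬ of 0.72 = 0 (operand ≠ 0)
(p4 -> ~p3): 0.21 > 0, so result = 0
~p1: Gödel ¬ of 0.47 = 0 (operand ≠ 0)
(p3 -> p4): 0.72 > 0.21, so result = 0.21
(p1 -> p2): 0.47 ≤ 0.97, so result = 1
((p3 -> p4) -> (p1 -> p2)): 0.21 ≤ 1, so result = 1
~((p3 -> p4) -> (p1 -> p2)): Gödel ¬ of 1 = 0 (operand ≠ 0)
(~p1 -> ~((p3 -> p4) -> (p1 -> p2))): 0 ≤ 0, so result = 1
((p4 -> ~p3) & (~p1 -> ~((p3 -> p4) -> (p1 -> p2)))) = min(0, 1) = 0
(((p1 | p4) -> p4) | ((p4 -> ~p3) & (~p1 -> ~((p3 -> p4) -> (p1 -> p2))))) = max(0.21, 0) = 0.21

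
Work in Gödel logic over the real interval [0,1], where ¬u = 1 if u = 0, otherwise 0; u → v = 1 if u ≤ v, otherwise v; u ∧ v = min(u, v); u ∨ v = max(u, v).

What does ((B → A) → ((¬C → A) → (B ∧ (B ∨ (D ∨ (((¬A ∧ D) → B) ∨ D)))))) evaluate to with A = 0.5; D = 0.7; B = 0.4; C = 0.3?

(B → A): 0.4 ≤ 0.5, so result = 1
¬C: Gödel ¬ of 0.3 = 0 (operand ≠ 0)
(¬C → A): 0 ≤ 0.5, so result = 1
¬A: Gödel ¬ of 0.5 = 0 (operand ≠ 0)
(¬A ∧ D) = min(0, 0.7) = 0
((¬A ∧ D) → B): 0 ≤ 0.4, so result = 1
(((¬A ∧ D) → B) ∨ D) = max(1, 0.7) = 1
(D ∨ (((¬A ∧ D) → B) ∨ D)) = max(0.7, 1) = 1
(B ∨ (D ∨ (((¬A ∧ D) → B) ∨ D))) = max(0.4, 1) = 1
(B ∧ (B ∨ (D ∨ (((¬A ∧ D) → B) ∨ D)))) = min(0.4, 1) = 0.4
((¬C → A) → (B ∧ (B ∨ (D ∨ (((¬A ∧ D) → B) ∨ D))))): 1 > 0.4, so result = 0.4
((B → A) → ((¬C → A) → (B ∧ (B ∨ (D ∨ (((¬A ∧ D) → B) ∨ D)))))): 1 > 0.4, so result = 0.4

0.40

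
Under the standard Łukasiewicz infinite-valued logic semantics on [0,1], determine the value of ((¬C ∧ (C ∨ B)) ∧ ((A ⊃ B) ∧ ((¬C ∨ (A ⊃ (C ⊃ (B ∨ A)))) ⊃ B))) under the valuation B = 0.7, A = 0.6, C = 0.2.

¬C: Łukasiewicz ¬ gives 1 − 0.2 = 0.8
(C ∨ B) = max(0.2, 0.7) = 0.7
(¬C ∧ (C ∨ B)) = min(0.8, 0.7) = 0.7
(A ⊃ B): min(1, 1 − 0.6 + 0.7) = 1
¬C: Łukasiewicz ¬ gives 1 − 0.2 = 0.8
(B ∨ A) = max(0.7, 0.6) = 0.7
(C ⊃ (B ∨ A)): min(1, 1 − 0.2 + 0.7) = 1
(A ⊃ (C ⊃ (B ∨ A))): min(1, 1 − 0.6 + 1) = 1
(¬C ∨ (A ⊃ (C ⊃ (B ∨ A)))) = max(0.8, 1) = 1
((¬C ∨ (A ⊃ (C ⊃ (B ∨ A)))) ⊃ B): min(1, 1 − 1 + 0.7) = 0.7
((A ⊃ B) ∧ ((¬C ∨ (A ⊃ (C ⊃ (B ∨ A)))) ⊃ B)) = min(1, 0.7) = 0.7
((¬C ∧ (C ∨ B)) ∧ ((A ⊃ B) ∧ ((¬C ∨ (A ⊃ (C ⊃ (B ∨ A)))) ⊃ B))) = min(0.7, 0.7) = 0.7

0.70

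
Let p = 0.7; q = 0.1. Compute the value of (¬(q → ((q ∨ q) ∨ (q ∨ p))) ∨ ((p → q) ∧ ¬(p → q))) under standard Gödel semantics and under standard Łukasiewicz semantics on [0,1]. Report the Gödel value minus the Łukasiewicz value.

Gödel evaluation:
  (q ∨ q) = max(0.1, 0.1) = 0.1
  (q ∨ p) = max(0.1, 0.7) = 0.7
  ((q ∨ q) ∨ (q ∨ p)) = max(0.1, 0.7) = 0.7
  (q → ((q ∨ q) ∨ (q ∨ p))): 0.1 ≤ 0.7, so result = 1
  ¬(q → ((q ∨ q) ∨ (q ∨ p))): Gödel ¬ of 1 = 0 (operand ≠ 0)
  (p → q): 0.7 > 0.1, so result = 0.1
  (p → q): 0.7 > 0.1, so result = 0.1
  ¬(p → q): Gödel ¬ of 0.1 = 0 (operand ≠ 0)
  ((p → q) ∧ ¬(p → q)) = min(0.1, 0) = 0
  (¬(q → ((q ∨ q) ∨ (q ∨ p))) ∨ ((p → q) ∧ ¬(p → q))) = max(0, 0) = 0
  Gödel value = 0
Łukasiewicz evaluation:
  (q ∨ q) = max(0.1, 0.1) = 0.1
  (q ∨ p) = max(0.1, 0.7) = 0.7
  ((q ∨ q) ∨ (q ∨ p)) = max(0.1, 0.7) = 0.7
  (q → ((q ∨ q) ∨ (q ∨ p))): min(1, 1 − 0.1 + 0.7) = 1
  ¬(q → ((q ∨ q) ∨ (q ∨ p))): Łukasiewicz ¬ gives 1 − 1 = 0
  (p → q): min(1, 1 − 0.7 + 0.1) = 0.4
  (p → q): min(1, 1 − 0.7 + 0.1) = 0.4
  ¬(p → q): Łukasiewicz ¬ gives 1 − 0.4 = 0.6
  ((p → q) ∧ ¬(p → q)) = min(0.4, 0.6) = 0.4
  (¬(q → ((q ∨ q) ∨ (q ∨ p))) ∨ ((p → q) ∧ ¬(p → q))) = max(0, 0.4) = 0.4
  Łukasiewicz value = 0.4
Difference: 0 − 0.4 = -0.40

-0.40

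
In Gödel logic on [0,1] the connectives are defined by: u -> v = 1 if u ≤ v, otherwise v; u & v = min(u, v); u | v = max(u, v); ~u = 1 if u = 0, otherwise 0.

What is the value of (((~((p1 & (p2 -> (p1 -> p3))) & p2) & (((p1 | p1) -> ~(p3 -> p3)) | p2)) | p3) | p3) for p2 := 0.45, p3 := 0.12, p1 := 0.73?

(p1 -> p3): 0.73 > 0.12, so result = 0.12
(p2 -> (p1 -> p3)): 0.45 > 0.12, so result = 0.12
(p1 & (p2 -> (p1 -> p3))) = min(0.73, 0.12) = 0.12
((p1 & (p2 -> (p1 -> p3))) & p2) = min(0.12, 0.45) = 0.12
~((p1 & (p2 -> (p1 -> p3))) & p2): Gödel ¬ of 0.12 = 0 (operand ≠ 0)
(p1 | p1) = max(0.73, 0.73) = 0.73
(p3 -> p3): 0.12 ≤ 0.12, so result = 1
~(p3 -> p3): Gödel ¬ of 1 = 0 (operand ≠ 0)
((p1 | p1) -> ~(p3 -> p3)): 0.73 > 0, so result = 0
(((p1 | p1) -> ~(p3 -> p3)) | p2) = max(0, 0.45) = 0.45
(~((p1 & (p2 -> (p1 -> p3))) & p2) & (((p1 | p1) -> ~(p3 -> p3)) | p2)) = min(0, 0.45) = 0
((~((p1 & (p2 -> (p1 -> p3))) & p2) & (((p1 | p1) -> ~(p3 -> p3)) | p2)) | p3) = max(0, 0.12) = 0.12
(((~((p1 & (p2 -> (p1 -> p3))) & p2) & (((p1 | p1) -> ~(p3 -> p3)) | p2)) | p3) | p3) = max(0.12, 0.12) = 0.12

0.12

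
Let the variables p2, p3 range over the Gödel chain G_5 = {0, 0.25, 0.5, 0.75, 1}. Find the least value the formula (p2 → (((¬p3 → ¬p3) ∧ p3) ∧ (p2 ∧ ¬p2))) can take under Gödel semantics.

0.00

The minimum is attained at p2 = 0.25, p3 = 0:
  ¬p3: Gödel ¬ of 0 = 1 (operand is 0)
  ¬p3: Gödel ¬ of 0 = 1 (operand is 0)
  (¬p3 → ¬p3): 1 ≤ 1, so result = 1
  ((¬p3 → ¬p3) ∧ p3) = min(1, 0) = 0
  ¬p2: Gödel ¬ of 0.25 = 0 (operand ≠ 0)
  (p2 ∧ ¬p2) = min(0.25, 0) = 0
  (((¬p3 → ¬p3) ∧ p3) ∧ (p2 ∧ ¬p2)) = min(0, 0) = 0
  (p2 → (((¬p3 → ¬p3) ∧ p3) ∧ (p2 ∧ ¬p2))): 0.25 > 0, so result = 0
Checking all 25 assignments confirms none give a value below 0.00.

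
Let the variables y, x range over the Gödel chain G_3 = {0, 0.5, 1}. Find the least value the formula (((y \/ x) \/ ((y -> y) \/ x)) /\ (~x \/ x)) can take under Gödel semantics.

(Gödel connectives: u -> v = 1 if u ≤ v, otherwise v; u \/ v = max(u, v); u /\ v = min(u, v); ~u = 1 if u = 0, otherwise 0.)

The minimum is attained at y = 0, x = 0.5:
  (y \/ x) = max(0, 0.5) = 0.5
  (y -> y): 0 ≤ 0, so result = 1
  ((y -> y) \/ x) = max(1, 0.5) = 1
  ((y \/ x) \/ ((y -> y) \/ x)) = max(0.5, 1) = 1
  ~x: Gödel ¬ of 0.5 = 0 (operand ≠ 0)
  (~x \/ x) = max(0, 0.5) = 0.5
  (((y \/ x) \/ ((y -> y) \/ x)) /\ (~x \/ x)) = min(1, 0.5) = 0.5
Checking all 9 assignments confirms none give a value below 0.50.

0.50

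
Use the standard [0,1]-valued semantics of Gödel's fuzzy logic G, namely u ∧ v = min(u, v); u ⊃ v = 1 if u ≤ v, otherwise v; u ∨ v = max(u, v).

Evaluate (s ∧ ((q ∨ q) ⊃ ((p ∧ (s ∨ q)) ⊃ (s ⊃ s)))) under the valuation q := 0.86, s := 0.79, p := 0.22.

(q ∨ q) = max(0.86, 0.86) = 0.86
(s ∨ q) = max(0.79, 0.86) = 0.86
(p ∧ (s ∨ q)) = min(0.22, 0.86) = 0.22
(s ⊃ s): 0.79 ≤ 0.79, so result = 1
((p ∧ (s ∨ q)) ⊃ (s ⊃ s)): 0.22 ≤ 1, so result = 1
((q ∨ q) ⊃ ((p ∧ (s ∨ q)) ⊃ (s ⊃ s))): 0.86 ≤ 1, so result = 1
(s ∧ ((q ∨ q) ⊃ ((p ∧ (s ∨ q)) ⊃ (s ⊃ s)))) = min(0.79, 1) = 0.79

0.79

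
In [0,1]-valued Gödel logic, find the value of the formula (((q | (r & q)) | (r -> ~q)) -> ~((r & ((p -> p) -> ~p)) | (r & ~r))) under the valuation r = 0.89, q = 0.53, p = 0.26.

(r & q) = min(0.89, 0.53) = 0.53
(q | (r & q)) = max(0.53, 0.53) = 0.53
~q: Gödel ¬ of 0.53 = 0 (operand ≠ 0)
(r -> ~q): 0.89 > 0, so result = 0
((q | (r & q)) | (r -> ~q)) = max(0.53, 0) = 0.53
(p -> p): 0.26 ≤ 0.26, so result = 1
~p: Gödel ¬ of 0.26 = 0 (operand ≠ 0)
((p -> p) -> ~p): 1 > 0, so result = 0
(r & ((p -> p) -> ~p)) = min(0.89, 0) = 0
~r: Gödel ¬ of 0.89 = 0 (operand ≠ 0)
(r & ~r) = min(0.89, 0) = 0
((r & ((p -> p) -> ~p)) | (r & ~r)) = max(0, 0) = 0
~((r & ((p -> p) -> ~p)) | (r & ~r)): Gödel ¬ of 0 = 1 (operand is 0)
(((q | (r & q)) | (r -> ~q)) -> ~((r & ((p -> p) -> ~p)) | (r & ~r))): 0.53 ≤ 1, so result = 1

1.00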